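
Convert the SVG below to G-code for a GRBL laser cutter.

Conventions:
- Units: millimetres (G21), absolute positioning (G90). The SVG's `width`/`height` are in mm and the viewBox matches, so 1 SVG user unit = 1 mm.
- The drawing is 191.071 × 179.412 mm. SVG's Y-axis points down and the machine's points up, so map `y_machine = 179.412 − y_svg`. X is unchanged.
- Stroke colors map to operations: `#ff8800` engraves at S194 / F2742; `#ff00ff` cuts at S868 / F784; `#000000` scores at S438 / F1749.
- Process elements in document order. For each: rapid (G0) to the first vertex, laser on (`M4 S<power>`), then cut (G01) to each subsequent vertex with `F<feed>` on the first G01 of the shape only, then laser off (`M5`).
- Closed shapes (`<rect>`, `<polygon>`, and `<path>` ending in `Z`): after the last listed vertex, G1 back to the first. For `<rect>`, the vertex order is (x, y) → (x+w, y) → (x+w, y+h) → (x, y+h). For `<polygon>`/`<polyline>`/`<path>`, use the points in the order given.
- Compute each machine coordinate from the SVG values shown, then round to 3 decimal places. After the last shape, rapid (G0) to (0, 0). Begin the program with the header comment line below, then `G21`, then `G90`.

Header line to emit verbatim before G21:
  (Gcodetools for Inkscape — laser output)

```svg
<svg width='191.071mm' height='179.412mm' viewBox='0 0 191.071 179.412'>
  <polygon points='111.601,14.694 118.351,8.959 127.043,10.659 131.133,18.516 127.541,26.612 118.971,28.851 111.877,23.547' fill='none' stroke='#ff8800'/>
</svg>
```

(Gcodetools for Inkscape — laser output)
G21
G90
G0 X111.601 Y164.718
M4 S194
G01 X118.351 Y170.453 F2742
G01 X127.043 Y168.753
G01 X131.133 Y160.896
G01 X127.541 Y152.800
G01 X118.971 Y150.561
G01 X111.877 Y155.865
G01 X111.601 Y164.718
M5
G0 X0.000 Y0.000

viewBox `0 0 191.071 179.412` with mm width/height → 1 unit = 1 mm. Flip: y_m = 179.412 − y_svg.

**Shape 1** — `<polygon>` regular polygon, stroke `#ff8800` → engrave (S194, F2742). Machine vertices: (111.601,164.718) → (118.351,170.453) → (127.043,168.753) → (131.133,160.896) → (127.541,152.800) → (118.971,150.561) → (111.877,155.865) → (111.601,164.718). Closed: final G1 returns to the first vertex.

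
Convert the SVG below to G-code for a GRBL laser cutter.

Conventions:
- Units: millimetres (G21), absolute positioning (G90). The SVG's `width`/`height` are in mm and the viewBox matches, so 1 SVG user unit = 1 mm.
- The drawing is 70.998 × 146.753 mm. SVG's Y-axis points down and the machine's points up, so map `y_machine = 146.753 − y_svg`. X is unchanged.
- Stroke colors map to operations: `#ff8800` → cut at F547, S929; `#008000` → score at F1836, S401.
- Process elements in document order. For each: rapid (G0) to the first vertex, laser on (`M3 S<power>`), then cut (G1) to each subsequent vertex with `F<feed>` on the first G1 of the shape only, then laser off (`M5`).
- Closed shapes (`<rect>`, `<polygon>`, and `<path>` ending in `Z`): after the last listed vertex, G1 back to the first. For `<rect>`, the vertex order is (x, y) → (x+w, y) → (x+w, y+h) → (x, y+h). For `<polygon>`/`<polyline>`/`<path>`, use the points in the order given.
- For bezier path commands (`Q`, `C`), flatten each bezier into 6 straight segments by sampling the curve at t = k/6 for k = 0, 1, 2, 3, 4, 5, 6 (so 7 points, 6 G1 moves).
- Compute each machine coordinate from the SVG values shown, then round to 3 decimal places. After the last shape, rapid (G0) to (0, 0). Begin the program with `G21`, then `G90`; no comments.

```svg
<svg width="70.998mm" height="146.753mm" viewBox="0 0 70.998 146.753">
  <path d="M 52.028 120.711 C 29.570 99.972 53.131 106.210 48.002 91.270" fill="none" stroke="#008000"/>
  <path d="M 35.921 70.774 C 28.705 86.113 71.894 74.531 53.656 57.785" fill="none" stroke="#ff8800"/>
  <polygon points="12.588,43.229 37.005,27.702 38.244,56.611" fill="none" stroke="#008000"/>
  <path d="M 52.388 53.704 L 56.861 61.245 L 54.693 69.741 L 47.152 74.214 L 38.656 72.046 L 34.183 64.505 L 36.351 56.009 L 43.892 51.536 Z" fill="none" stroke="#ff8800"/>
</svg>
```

viewBox `0 0 70.998 146.753` with mm width/height → 1 unit = 1 mm. Flip: y_m = 146.753 − y_svg.

**Shape 1** — `<path>` cubic bezier, stroke `#008000` → score (S401, F1836). Control points (SVG): P0=(52.028,120.711), P1=(29.570,99.972), P2=(53.131,106.210), P3=(48.002,91.270); sampled at t=k/6. Machine vertices: (52.028,26.042) → (44.288,34.386) → (42.143,39.572) → (43.517,42.937) → (46.335,45.819) → (48.522,49.555) → (48.002,55.483). Open path.

**Shape 2** — `<path>` cubic bezier, stroke `#ff8800` → cut (S929, F547). Control points (SVG): P0=(35.921,70.774), P1=(28.705,86.113), P2=(71.894,74.531), P3=(53.656,57.785); sampled at t=k/6. Machine vertices: (35.921,75.979) → (35.996,70.452) → (41.365,68.808) → (48.922,70.442) → (55.560,74.749) → (58.174,81.126) → (53.656,88.968). Open path.

**Shape 3** — `<polygon>` regular polygon, stroke `#008000` → score (S401, F1836). Machine vertices: (12.588,103.524) → (37.005,119.051) → (38.244,90.142) → (12.588,103.524). Closed: final G1 returns to the first vertex.

**Shape 4** — `<path>` regular polygon, stroke `#ff8800` → cut (S929, F547). Machine vertices: (52.388,93.049) → (56.861,85.508) → (54.693,77.012) → (47.152,72.539) → (38.656,74.707) → (34.183,82.248) → (36.351,90.744) → (43.892,95.217) → (52.388,93.049). Closed: final G1 returns to the first vertex.

G21
G90
G0 X52.028 Y26.042
M3 S401
G1 X44.288 Y34.386 F1836
G1 X42.143 Y39.572
G1 X43.517 Y42.937
G1 X46.335 Y45.819
G1 X48.522 Y49.555
G1 X48.002 Y55.483
M5
G0 X35.921 Y75.979
M3 S929
G1 X35.996 Y70.452 F547
G1 X41.365 Y68.808
G1 X48.922 Y70.442
G1 X55.560 Y74.749
G1 X58.174 Y81.126
G1 X53.656 Y88.968
M5
G0 X12.588 Y103.524
M3 S401
G1 X37.005 Y119.051 F1836
G1 X38.244 Y90.142
G1 X12.588 Y103.524
M5
G0 X52.388 Y93.049
M3 S929
G1 X56.861 Y85.508 F547
G1 X54.693 Y77.012
G1 X47.152 Y72.539
G1 X38.656 Y74.707
G1 X34.183 Y82.248
G1 X36.351 Y90.744
G1 X43.892 Y95.217
G1 X52.388 Y93.049
M5
G0 X0.000 Y0.000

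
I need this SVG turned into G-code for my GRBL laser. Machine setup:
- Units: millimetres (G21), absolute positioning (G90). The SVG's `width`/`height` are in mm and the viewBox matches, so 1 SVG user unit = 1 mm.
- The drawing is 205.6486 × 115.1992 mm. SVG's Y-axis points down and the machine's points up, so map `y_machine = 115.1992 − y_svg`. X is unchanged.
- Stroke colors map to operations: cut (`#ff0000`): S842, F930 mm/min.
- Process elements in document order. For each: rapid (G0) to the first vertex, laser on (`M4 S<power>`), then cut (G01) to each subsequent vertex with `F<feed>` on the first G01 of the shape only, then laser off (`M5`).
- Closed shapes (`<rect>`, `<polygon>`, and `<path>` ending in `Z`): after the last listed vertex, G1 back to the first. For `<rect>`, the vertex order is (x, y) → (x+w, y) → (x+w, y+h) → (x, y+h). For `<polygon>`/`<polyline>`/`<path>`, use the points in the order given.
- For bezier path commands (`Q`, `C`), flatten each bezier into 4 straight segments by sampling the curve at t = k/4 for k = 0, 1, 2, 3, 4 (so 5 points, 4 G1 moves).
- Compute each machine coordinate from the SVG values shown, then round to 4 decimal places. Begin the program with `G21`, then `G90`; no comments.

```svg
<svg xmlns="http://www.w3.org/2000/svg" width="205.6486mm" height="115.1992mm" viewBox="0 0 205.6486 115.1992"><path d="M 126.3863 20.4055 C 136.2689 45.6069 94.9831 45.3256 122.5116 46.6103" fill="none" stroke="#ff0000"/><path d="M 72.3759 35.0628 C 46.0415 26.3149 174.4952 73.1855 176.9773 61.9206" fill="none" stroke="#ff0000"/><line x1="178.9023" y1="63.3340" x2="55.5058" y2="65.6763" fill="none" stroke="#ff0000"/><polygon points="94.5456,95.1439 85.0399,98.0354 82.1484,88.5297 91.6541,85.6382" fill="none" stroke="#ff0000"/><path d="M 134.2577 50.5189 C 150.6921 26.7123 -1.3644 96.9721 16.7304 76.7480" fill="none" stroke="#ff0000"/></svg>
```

Since the viewBox matches the mm dimensions, user units are millimetres directly. The only transform is the Y-flip y_m = 115.1992 − y_svg.

Shape 1 is a cubic bezier drawn with `<path>`. Its stroke #ff0000 means cut at S842, F930. After flipping Y the toolpath is (126.3863,94.7937) → (126.0789,80.2480) → (117.8317,72.7225) → (112.8932,69.6814) → (122.5116,68.5889).

Shape 2 is a cubic bezier drawn with `<path>`. Its stroke #ff0000 means cut at S842, F930. After flipping Y the toolpath is (72.3759,80.1364) → (77.2610,78.0463) → (113.8704,65.7636) → (155.8829,53.9529) → (176.9773,53.2786).

Shape 3 is a line segment drawn with `<line>`. Its stroke #ff0000 means cut at S842, F930. After flipping Y the toolpath is (178.9023,51.8652) → (55.5058,49.5229).

Shape 4 is a regular polygon drawn with `<polygon>`. Its stroke #ff0000 means cut at S842, F930. After flipping Y the toolpath is (94.5456,20.0553) → (85.0399,17.1638) → (82.1484,26.6695) → (91.6541,29.5610) → (94.5456,20.0553), returning to the start.

Shape 5 is a cubic bezier drawn with `<path>`. Its stroke #ff0000 means cut at S842, F930. After flipping Y the toolpath is (134.2577,64.6803) → (120.2827,67.7814) → (74.8714,52.9092) → (29.7714,37.3653) → (16.7304,38.4512).

G21
G90
G0 X126.3863 Y94.7937
M4 S842
G01 X126.0789 Y80.2480 F930
G01 X117.8317 Y72.7225
G01 X112.8932 Y69.6814
G01 X122.5116 Y68.5889
M5
G0 X72.3759 Y80.1364
M4 S842
G01 X77.2610 Y78.0463 F930
G01 X113.8704 Y65.7636
G01 X155.8829 Y53.9529
G01 X176.9773 Y53.2786
M5
G0 X178.9023 Y51.8652
M4 S842
G01 X55.5058 Y49.5229 F930
M5
G0 X94.5456 Y20.0553
M4 S842
G01 X85.0399 Y17.1638 F930
G01 X82.1484 Y26.6695
G01 X91.6541 Y29.5610
G01 X94.5456 Y20.0553
M5
G0 X134.2577 Y64.6803
M4 S842
G01 X120.2827 Y67.7814 F930
G01 X74.8714 Y52.9092
G01 X29.7714 Y37.3653
G01 X16.7304 Y38.4512
M5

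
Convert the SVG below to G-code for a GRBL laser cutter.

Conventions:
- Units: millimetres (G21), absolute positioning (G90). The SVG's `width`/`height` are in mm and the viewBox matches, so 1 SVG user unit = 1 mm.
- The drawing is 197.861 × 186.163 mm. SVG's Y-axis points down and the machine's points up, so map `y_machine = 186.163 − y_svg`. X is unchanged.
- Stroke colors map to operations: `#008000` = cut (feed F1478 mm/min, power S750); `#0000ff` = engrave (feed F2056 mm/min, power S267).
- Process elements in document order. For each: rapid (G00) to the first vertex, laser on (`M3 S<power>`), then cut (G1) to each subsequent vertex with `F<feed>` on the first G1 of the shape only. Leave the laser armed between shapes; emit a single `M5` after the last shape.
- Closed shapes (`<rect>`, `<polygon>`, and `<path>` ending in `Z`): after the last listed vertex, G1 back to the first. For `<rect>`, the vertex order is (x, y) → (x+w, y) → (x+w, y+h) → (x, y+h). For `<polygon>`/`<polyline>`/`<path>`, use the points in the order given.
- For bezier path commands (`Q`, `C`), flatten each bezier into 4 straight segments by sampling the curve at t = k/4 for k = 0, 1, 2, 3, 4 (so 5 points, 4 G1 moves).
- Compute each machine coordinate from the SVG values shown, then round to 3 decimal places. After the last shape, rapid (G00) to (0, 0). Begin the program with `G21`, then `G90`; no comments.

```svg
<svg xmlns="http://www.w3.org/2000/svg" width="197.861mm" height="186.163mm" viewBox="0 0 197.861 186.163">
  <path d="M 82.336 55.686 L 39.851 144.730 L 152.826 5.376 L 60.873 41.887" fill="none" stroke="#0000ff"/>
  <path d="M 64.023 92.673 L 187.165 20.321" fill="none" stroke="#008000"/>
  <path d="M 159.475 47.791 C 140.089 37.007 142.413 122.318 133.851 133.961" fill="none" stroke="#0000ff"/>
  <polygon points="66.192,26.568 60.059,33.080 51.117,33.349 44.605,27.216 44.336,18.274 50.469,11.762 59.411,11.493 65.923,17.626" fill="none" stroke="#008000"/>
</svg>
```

G21
G90
G00 X82.336 Y130.477
M3 S267
G1 X39.851 Y41.433 F2056
G1 X152.826 Y180.787
G1 X60.873 Y144.276
G00 X64.023 Y93.490
M3 S750
G1 X187.165 Y165.842 F1478
G00 X159.475 Y138.372
M3 S267
G1 X148.497 Y131.095 F2056
G1 X142.604 Y103.697
G1 X138.741 Y72.094
G1 X133.851 Y52.202
G00 X66.192 Y159.595
M3 S750
G1 X60.059 Y153.083 F1478
G1 X51.117 Y152.814
G1 X44.605 Y158.947
G1 X44.336 Y167.889
G1 X50.469 Y174.401
G1 X59.411 Y174.670
G1 X65.923 Y168.537
G1 X66.192 Y159.595
M5
G00 X0.000 Y0.000

Since the viewBox matches the mm dimensions, user units are millimetres directly. The only transform is the Y-flip y_m = 186.163 − y_svg.

Shape 1 is a open polyline drawn with `<path>`. Its stroke #0000ff means engrave at S267, F2056. After flipping Y the toolpath is (82.336,130.477) → (39.851,41.433) → (152.826,180.787) → (60.873,144.276).

Shape 2 is a line segment drawn with `<path>`. Its stroke #008000 means cut at S750, F1478. After flipping Y the toolpath is (64.023,93.490) → (187.165,165.842).

Shape 3 is a cubic bezier drawn with `<path>`. Its stroke #0000ff means engrave at S267, F2056. After flipping Y the toolpath is (159.475,138.372) → (148.497,131.095) → (142.604,103.697) → (138.741,72.094) → (133.851,52.202).

Shape 4 is a regular polygon drawn with `<polygon>`. Its stroke #008000 means cut at S750, F1478. After flipping Y the toolpath is (66.192,159.595) → (60.059,153.083) → (51.117,152.814) → (44.605,158.947) → (44.336,167.889) → (50.469,174.401) → (59.411,174.670) → (65.923,168.537) → (66.192,159.595), returning to the start.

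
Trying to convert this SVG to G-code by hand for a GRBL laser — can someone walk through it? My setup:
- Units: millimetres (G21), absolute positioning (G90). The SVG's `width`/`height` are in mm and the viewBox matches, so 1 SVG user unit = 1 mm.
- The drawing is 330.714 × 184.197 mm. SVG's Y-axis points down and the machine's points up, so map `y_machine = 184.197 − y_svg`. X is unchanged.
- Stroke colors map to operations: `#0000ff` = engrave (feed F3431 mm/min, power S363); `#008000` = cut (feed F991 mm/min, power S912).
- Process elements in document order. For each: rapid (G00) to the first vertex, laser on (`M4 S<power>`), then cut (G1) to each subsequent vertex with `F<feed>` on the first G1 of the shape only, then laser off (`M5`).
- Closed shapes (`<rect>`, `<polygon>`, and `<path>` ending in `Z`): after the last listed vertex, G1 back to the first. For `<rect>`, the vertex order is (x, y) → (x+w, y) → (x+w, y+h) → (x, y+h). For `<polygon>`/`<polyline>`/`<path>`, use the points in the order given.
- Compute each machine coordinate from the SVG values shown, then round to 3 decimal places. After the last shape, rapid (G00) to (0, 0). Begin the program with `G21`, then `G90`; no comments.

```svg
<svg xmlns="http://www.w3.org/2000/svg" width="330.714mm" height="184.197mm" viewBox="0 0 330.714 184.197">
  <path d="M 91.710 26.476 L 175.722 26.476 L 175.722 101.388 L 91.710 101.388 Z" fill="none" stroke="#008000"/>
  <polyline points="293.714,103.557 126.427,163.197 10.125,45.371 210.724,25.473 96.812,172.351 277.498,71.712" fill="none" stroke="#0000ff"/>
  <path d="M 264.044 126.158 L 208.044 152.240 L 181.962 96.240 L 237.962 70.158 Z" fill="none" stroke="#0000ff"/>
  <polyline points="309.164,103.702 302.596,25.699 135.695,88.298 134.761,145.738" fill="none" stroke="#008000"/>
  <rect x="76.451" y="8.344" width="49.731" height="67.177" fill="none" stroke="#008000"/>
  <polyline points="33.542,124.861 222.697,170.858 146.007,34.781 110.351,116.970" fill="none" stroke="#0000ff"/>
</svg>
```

1 u = 1 mm; y_m = 184.197 − y.

[1] `<path>` rectangle, #008000→cut S912 F991: (91.710,157.721) → (175.722,157.721) → (175.722,82.809) → (91.710,82.809) → (91.710,157.721) (closed)

[2] `<polyline>` open polyline, #0000ff→engrave S363 F3431: (293.714,80.640) → (126.427,21.000) → (10.125,138.826) → (210.724,158.724) → (96.812,11.846) → (277.498,112.485)

[3] `<path>` regular polygon, #0000ff→engrave S363 F3431: (264.044,58.039) → (208.044,31.957) → (181.962,87.957) → (237.962,114.039) → (264.044,58.039) (closed)

[4] `<polyline>` open polyline, #008000→cut S912 F991: (309.164,80.495) → (302.596,158.498) → (135.695,95.899) → (134.761,38.459)

[5] `<rect>` rectangle, #008000→cut S912 F991: (76.451,175.853) → (126.182,175.853) → (126.182,108.676) → (76.451,108.676) → (76.451,175.853) (closed)

[6] `<polyline>` open polyline, #0000ff→engrave S363 F3431: (33.542,59.336) → (222.697,13.339) → (146.007,149.416) → (110.351,67.227)

G21
G90
G00 X91.710 Y157.721
M4 S912
G1 X175.722 Y157.721 F991
G1 X175.722 Y82.809
G1 X91.710 Y82.809
G1 X91.710 Y157.721
M5
G00 X293.714 Y80.640
M4 S363
G1 X126.427 Y21.000 F3431
G1 X10.125 Y138.826
G1 X210.724 Y158.724
G1 X96.812 Y11.846
G1 X277.498 Y112.485
M5
G00 X264.044 Y58.039
M4 S363
G1 X208.044 Y31.957 F3431
G1 X181.962 Y87.957
G1 X237.962 Y114.039
G1 X264.044 Y58.039
M5
G00 X309.164 Y80.495
M4 S912
G1 X302.596 Y158.498 F991
G1 X135.695 Y95.899
G1 X134.761 Y38.459
M5
G00 X76.451 Y175.853
M4 S912
G1 X126.182 Y175.853 F991
G1 X126.182 Y108.676
G1 X76.451 Y108.676
G1 X76.451 Y175.853
M5
G00 X33.542 Y59.336
M4 S363
G1 X222.697 Y13.339 F3431
G1 X146.007 Y149.416
G1 X110.351 Y67.227
M5
G00 X0.000 Y0.000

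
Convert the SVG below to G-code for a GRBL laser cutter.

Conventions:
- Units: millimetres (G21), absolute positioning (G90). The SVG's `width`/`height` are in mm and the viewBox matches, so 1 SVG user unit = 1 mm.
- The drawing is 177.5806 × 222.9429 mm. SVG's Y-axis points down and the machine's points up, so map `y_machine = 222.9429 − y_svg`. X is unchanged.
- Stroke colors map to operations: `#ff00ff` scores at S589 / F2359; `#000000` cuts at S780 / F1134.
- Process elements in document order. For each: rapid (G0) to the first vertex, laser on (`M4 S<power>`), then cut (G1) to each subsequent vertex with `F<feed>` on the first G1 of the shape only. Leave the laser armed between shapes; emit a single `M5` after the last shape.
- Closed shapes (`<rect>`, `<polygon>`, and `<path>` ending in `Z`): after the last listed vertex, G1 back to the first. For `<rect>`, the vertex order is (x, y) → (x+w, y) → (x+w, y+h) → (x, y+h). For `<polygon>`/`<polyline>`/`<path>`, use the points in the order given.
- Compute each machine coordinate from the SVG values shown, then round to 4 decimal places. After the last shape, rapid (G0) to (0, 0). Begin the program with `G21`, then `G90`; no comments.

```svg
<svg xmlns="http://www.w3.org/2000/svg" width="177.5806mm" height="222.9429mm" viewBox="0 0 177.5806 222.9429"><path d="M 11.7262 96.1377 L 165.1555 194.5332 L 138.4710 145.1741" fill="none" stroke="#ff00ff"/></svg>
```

G21
G90
G0 X11.7262 Y126.8052
M4 S589
G1 X165.1555 Y28.4097 F2359
G1 X138.4710 Y77.7688
M5
G0 X0.0000 Y0.0000

viewBox `0 0 177.5806 222.9429` with mm width/height → 1 unit = 1 mm. Flip: y_m = 222.9429 − y_svg.

**Shape 1** — `<path>` open polyline, stroke `#ff00ff` → score (S589, F2359). Machine vertices: (11.7262,126.8052) → (165.1555,28.4097) → (138.4710,77.7688). Open path.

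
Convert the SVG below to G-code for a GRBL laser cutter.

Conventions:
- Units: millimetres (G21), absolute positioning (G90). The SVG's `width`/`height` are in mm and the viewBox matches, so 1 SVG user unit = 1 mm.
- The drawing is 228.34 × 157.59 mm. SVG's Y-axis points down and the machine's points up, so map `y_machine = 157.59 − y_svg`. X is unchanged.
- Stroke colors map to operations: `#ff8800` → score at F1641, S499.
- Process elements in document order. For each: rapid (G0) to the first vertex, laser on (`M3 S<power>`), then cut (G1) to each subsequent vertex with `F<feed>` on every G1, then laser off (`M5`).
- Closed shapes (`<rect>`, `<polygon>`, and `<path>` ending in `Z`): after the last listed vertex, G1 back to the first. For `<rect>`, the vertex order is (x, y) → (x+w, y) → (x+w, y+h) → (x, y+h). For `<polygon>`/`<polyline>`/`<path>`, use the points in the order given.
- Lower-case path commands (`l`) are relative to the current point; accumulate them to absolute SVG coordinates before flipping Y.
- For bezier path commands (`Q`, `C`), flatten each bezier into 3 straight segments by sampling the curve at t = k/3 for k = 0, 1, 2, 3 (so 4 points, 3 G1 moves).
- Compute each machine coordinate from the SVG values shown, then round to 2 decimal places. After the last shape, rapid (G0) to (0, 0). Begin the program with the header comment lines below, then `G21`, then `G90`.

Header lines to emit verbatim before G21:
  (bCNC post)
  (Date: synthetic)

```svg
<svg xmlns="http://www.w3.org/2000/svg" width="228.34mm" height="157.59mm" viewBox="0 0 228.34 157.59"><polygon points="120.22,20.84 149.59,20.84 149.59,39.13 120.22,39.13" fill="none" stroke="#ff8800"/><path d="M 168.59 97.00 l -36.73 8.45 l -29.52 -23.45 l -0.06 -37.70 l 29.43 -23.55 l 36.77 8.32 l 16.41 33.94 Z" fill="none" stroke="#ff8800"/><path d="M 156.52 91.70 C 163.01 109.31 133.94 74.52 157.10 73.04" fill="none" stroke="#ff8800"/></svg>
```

viewBox `0 0 228.34 157.59` with mm width/height → 1 unit = 1 mm. Flip: y_m = 157.59 − y_svg.

**Shape 1** — `<polygon>` rectangle, stroke `#ff8800` → score (S499, F1641). Machine vertices: (120.22,136.75) → (149.59,136.75) → (149.59,118.46) → (120.22,118.46) → (120.22,136.75). Closed: final G1 returns to the first vertex.

**Shape 2** — `<path>` regular polygon, stroke `#ff8800` → score (S499, F1641). Machine vertices: (168.59,60.59) → (131.86,52.14) → (102.34,75.59) → (102.28,113.29) → (131.71,136.84) → (168.48,128.52) → (184.89,94.58) → (168.59,60.59). Closed: final G1 returns to the first vertex.

**Shape 3** — `<path>` cubic bezier, stroke `#ff8800` → score (S499, F1641). Control points (SVG): P0=(156.52,91.70), P1=(163.01,109.31), P2=(133.94,74.52), P3=(157.10,73.04); sampled at t=k/3. Machine vertices: (156.52,65.89) → (154.41,62.57) → (148.10,75.14) → (157.10,84.55). Open path.

(bCNC post)
(Date: synthetic)
G21
G90
G0 X120.22 Y136.75
M3 S499
G1 X149.59 Y136.75 F1641
G1 X149.59 Y118.46 F1641
G1 X120.22 Y118.46 F1641
G1 X120.22 Y136.75 F1641
M5
G0 X168.59 Y60.59
M3 S499
G1 X131.86 Y52.14 F1641
G1 X102.34 Y75.59 F1641
G1 X102.28 Y113.29 F1641
G1 X131.71 Y136.84 F1641
G1 X168.48 Y128.52 F1641
G1 X184.89 Y94.58 F1641
G1 X168.59 Y60.59 F1641
M5
G0 X156.52 Y65.89
M3 S499
G1 X154.41 Y62.57 F1641
G1 X148.10 Y75.14 F1641
G1 X157.10 Y84.55 F1641
M5
G0 X0.00 Y0.00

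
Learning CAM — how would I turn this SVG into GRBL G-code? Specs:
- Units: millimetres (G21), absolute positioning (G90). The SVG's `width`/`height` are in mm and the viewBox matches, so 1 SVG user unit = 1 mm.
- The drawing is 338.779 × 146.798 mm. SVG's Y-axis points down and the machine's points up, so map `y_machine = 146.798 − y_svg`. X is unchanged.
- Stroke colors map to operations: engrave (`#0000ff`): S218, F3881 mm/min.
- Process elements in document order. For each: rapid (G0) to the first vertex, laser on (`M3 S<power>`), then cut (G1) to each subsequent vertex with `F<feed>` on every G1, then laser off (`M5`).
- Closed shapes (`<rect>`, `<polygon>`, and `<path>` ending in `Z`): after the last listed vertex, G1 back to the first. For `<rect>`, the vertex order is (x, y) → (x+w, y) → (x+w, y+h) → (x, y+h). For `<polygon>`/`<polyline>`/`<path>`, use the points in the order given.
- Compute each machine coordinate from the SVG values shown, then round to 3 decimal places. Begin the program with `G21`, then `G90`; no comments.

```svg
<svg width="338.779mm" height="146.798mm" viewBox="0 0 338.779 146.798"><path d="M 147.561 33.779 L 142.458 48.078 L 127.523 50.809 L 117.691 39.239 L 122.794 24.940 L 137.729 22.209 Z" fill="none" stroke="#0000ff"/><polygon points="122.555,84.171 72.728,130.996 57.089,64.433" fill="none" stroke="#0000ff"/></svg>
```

G21
G90
G0 X147.561 Y113.019
M3 S218
G1 X142.458 Y98.720 F3881
G1 X127.523 Y95.989 F3881
G1 X117.691 Y107.559 F3881
G1 X122.794 Y121.858 F3881
G1 X137.729 Y124.589 F3881
G1 X147.561 Y113.019 F3881
M5
G0 X122.555 Y62.627
M3 S218
G1 X72.728 Y15.802 F3881
G1 X57.089 Y82.365 F3881
G1 X122.555 Y62.627 F3881
M5

1 u = 1 mm; y_m = 146.798 − y.

[1] `<path>` regular polygon, #0000ff→engrave S218 F3881: (147.561,113.019) → (142.458,98.720) → (127.523,95.989) → (117.691,107.559) → (122.794,121.858) → (137.729,124.589) → (147.561,113.019) (closed)

[2] `<polygon>` regular polygon, #0000ff→engrave S218 F3881: (122.555,62.627) → (72.728,15.802) → (57.089,82.365) → (122.555,62.627) (closed)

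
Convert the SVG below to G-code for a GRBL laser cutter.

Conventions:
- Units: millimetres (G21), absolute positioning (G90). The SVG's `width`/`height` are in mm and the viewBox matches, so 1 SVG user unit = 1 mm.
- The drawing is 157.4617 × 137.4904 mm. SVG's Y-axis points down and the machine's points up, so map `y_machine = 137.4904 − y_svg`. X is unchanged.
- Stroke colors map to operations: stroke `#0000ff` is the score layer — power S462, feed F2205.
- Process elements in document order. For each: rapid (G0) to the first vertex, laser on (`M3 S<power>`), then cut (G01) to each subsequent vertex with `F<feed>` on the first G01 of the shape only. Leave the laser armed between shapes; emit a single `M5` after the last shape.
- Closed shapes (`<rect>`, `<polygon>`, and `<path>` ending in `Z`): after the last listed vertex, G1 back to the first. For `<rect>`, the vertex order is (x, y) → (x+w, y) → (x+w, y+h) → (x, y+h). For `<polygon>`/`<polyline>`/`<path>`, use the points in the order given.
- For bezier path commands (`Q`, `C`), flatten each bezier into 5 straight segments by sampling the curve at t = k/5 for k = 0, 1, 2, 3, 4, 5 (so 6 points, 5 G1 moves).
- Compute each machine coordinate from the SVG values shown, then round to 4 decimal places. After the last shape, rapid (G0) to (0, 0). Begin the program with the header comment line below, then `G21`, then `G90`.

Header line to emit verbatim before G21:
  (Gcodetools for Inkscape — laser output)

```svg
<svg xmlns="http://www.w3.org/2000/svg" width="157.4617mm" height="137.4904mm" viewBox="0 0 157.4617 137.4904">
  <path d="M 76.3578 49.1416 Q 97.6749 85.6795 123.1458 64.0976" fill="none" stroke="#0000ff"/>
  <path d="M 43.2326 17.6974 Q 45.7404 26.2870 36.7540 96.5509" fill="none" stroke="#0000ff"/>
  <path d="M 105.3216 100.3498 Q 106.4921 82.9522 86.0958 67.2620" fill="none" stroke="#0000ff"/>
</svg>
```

Since the viewBox matches the mm dimensions, user units are millimetres directly. The only transform is the Y-flip y_m = 137.4904 − y_svg.

Shape 1 is a quadratic bezier drawn with `<path>`. Its stroke #0000ff means score at S462, F2205. After flipping Y the toolpath is (76.3578,88.3488) → (85.0508,76.0584) → (94.0761,68.4176) → (103.4337,65.4264) → (113.1236,67.0848) → (123.1458,73.3928).

Shape 2 is a quadratic bezier drawn with `<path>`. Its stroke #0000ff means score at S462, F2205. After flipping Y the toolpath is (43.2326,119.7930) → (43.7760,113.8902) → (43.3998,103.0534) → (42.1040,87.2827) → (39.8888,66.5781) → (36.7540,40.9395).

Shape 3 is a quadratic bezier drawn with `<path>`. Its stroke #0000ff means score at S462, F2205. After flipping Y the toolpath is (105.3216,37.1406) → (104.9271,44.0313) → (102.8073,50.7855) → (98.9622,57.4031) → (93.3916,63.8840) → (86.0958,70.2284).

(Gcodetools for Inkscape — laser output)
G21
G90
G0 X76.3578 Y88.3488
M3 S462
G01 X85.0508 Y76.0584 F2205
G01 X94.0761 Y68.4176
G01 X103.4337 Y65.4264
G01 X113.1236 Y67.0848
G01 X123.1458 Y73.3928
G0 X43.2326 Y119.7930
M3 S462
G01 X43.7760 Y113.8902 F2205
G01 X43.3998 Y103.0534
G01 X42.1040 Y87.2827
G01 X39.8888 Y66.5781
G01 X36.7540 Y40.9395
G0 X105.3216 Y37.1406
M3 S462
G01 X104.9271 Y44.0313 F2205
G01 X102.8073 Y50.7855
G01 X98.9622 Y57.4031
G01 X93.3916 Y63.8840
G01 X86.0958 Y70.2284
M5
G0 X0.0000 Y0.0000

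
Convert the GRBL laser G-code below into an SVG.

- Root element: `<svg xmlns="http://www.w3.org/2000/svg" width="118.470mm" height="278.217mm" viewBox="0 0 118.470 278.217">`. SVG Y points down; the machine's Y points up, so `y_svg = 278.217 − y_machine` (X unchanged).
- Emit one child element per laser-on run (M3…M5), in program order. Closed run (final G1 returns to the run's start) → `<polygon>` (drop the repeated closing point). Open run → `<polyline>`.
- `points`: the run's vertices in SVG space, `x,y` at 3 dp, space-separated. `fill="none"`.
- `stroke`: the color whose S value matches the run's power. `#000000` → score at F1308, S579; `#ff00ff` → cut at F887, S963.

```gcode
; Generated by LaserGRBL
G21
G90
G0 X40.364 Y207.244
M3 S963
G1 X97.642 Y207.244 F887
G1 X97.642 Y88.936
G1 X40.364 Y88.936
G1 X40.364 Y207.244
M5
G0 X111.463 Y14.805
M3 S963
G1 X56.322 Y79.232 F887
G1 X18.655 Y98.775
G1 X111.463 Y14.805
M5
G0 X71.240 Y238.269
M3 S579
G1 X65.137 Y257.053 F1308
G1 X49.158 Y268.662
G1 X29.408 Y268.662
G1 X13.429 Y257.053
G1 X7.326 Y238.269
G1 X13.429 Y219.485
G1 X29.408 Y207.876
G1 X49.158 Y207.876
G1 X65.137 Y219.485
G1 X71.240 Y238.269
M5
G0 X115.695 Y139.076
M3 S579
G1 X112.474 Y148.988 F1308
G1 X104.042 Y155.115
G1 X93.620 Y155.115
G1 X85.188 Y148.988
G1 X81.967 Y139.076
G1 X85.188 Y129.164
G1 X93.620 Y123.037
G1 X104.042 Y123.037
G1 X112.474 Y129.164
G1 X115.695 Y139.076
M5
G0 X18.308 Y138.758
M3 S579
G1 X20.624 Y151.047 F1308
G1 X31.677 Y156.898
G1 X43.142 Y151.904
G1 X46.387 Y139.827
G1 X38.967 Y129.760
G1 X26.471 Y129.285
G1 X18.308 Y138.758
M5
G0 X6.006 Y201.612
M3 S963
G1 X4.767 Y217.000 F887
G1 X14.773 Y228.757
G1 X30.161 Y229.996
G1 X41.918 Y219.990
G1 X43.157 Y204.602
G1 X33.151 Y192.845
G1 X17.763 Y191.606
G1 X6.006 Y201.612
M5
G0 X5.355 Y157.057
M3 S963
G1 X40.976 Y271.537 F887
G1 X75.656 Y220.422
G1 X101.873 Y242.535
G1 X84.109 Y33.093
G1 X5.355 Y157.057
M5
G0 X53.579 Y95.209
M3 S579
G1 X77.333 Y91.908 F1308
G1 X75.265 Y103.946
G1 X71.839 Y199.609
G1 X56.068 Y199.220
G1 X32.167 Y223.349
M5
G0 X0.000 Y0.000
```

Machine Y-up, SVG Y-down with viewBox height 278.217, so y_svg = 278.217 − y_machine; X carries over.

Run 1: S963 ⇒ cut layer `#ff00ff`. The run returns to its start, so emit a `<polygon>` with points (Y-flipped): 40.364,70.973 97.642,70.973 97.642,189.281 40.364,189.281.

Run 2: the run's S963 means `#ff00ff` (cut). The run returns to its start, so emit a `<polygon>` with points (Y-flipped): 111.463,263.412 56.322,198.985 18.655,179.442.

Run 3: power S579 maps to stroke `#000000` (score). The run returns to its start, so emit a `<polygon>` with points (Y-flipped): 71.240,39.948 65.137,21.164 49.158,9.555 29.408,9.555 13.429,21.164 7.326,39.948 13.429,58.732 29.408,70.341 49.158,70.341 65.137,58.732.

Run 4: power S579 maps to stroke `#000000` (score). The run returns to its start, so emit a `<polygon>` with points (Y-flipped): 115.695,139.141 112.474,129.229 104.042,123.102 93.620,123.102 85.188,129.229 81.967,139.141 85.188,149.053 93.620,155.180 104.042,155.180 112.474,149.053.

Run 5: S579 ⇒ score layer `#000000`. The run returns to its start, so emit a `<polygon>` with points (Y-flipped): 18.308,139.459 20.624,127.170 31.677,121.319 43.142,126.313 46.387,138.390 38.967,148.457 26.471,148.932.

Run 6: S963 ⇒ cut layer `#ff00ff`. The run returns to its start, so emit a `<polygon>` with points (Y-flipped): 6.006,76.605 4.767,61.217 14.773,49.460 30.161,48.221 41.918,58.227 43.157,73.615 33.151,85.372 17.763,86.611.

Run 7: power S963 maps to stroke `#ff00ff` (cut). The run returns to its start, so emit a `<polygon>` with points (Y-flipped): 5.355,121.160 40.976,6.680 75.656,57.795 101.873,35.682 84.109,245.124.

Run 8: the run's S579 means `#000000` (score). The run is open, so emit a `<polyline>` with points (Y-flipped): 53.579,183.008 77.333,186.309 75.265,174.271 71.839,78.608 56.068,78.997 32.167,54.868.

<svg xmlns="http://www.w3.org/2000/svg" width="118.470mm" height="278.217mm" viewBox="0 0 118.470 278.217">
  <polygon points="40.364,70.973 97.642,70.973 97.642,189.281 40.364,189.281" fill="none" stroke="#ff00ff"/>
  <polygon points="111.463,263.412 56.322,198.985 18.655,179.442" fill="none" stroke="#ff00ff"/>
  <polygon points="71.240,39.948 65.137,21.164 49.158,9.555 29.408,9.555 13.429,21.164 7.326,39.948 13.429,58.732 29.408,70.341 49.158,70.341 65.137,58.732" fill="none" stroke="#000000"/>
  <polygon points="115.695,139.141 112.474,129.229 104.042,123.102 93.620,123.102 85.188,129.229 81.967,139.141 85.188,149.053 93.620,155.180 104.042,155.180 112.474,149.053" fill="none" stroke="#000000"/>
  <polygon points="18.308,139.459 20.624,127.170 31.677,121.319 43.142,126.313 46.387,138.390 38.967,148.457 26.471,148.932" fill="none" stroke="#000000"/>
  <polygon points="6.006,76.605 4.767,61.217 14.773,49.460 30.161,48.221 41.918,58.227 43.157,73.615 33.151,85.372 17.763,86.611" fill="none" stroke="#ff00ff"/>
  <polygon points="5.355,121.160 40.976,6.680 75.656,57.795 101.873,35.682 84.109,245.124" fill="none" stroke="#ff00ff"/>
  <polyline points="53.579,183.008 77.333,186.309 75.265,174.271 71.839,78.608 56.068,78.997 32.167,54.868" fill="none" stroke="#000000"/>
</svg>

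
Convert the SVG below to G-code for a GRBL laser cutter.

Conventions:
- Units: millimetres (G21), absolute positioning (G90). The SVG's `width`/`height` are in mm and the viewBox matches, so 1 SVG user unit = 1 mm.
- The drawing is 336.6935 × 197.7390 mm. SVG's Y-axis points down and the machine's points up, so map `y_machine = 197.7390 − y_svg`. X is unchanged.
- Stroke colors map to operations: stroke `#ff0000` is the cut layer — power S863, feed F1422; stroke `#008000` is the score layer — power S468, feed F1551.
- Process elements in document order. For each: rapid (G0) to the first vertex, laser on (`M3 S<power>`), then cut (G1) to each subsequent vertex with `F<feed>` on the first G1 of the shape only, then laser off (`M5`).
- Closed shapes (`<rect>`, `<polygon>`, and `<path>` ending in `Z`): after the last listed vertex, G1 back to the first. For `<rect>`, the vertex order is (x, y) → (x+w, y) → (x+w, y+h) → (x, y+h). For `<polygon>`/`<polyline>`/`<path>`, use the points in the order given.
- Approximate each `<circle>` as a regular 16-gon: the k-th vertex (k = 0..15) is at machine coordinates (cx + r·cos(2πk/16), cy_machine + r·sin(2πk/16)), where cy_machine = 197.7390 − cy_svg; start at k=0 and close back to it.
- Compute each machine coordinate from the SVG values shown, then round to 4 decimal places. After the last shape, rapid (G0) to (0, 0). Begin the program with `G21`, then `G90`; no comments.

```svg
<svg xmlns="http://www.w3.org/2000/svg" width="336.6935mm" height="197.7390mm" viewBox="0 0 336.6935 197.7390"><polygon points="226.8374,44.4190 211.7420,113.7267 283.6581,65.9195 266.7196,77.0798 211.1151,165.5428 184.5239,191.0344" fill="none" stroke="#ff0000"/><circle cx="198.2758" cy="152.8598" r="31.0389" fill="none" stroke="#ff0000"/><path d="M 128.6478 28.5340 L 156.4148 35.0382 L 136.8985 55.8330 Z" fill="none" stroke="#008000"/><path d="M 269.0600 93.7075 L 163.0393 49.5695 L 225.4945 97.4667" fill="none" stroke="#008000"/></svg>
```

1 u = 1 mm; y_m = 197.7390 − y.

[1] `<polygon>` closed polygon, #ff0000→cut S863 F1422: (226.8374,153.3200) → (211.7420,84.0123) → (283.6581,131.8195) → (266.7196,120.6592) → (211.1151,32.1962) → (184.5239,6.7046) → (226.8374,153.3200) (closed)

[2] `<circle>` circle, #ff0000→cut S863 F1422: (229.3147,44.8792) → (226.9520,56.7573) → (220.2236,66.8270) → (210.1539,73.5554) → (198.2758,75.9181) → (186.3977,73.5554) → (176.3280,66.8270) → (169.5996,56.7573) → (167.2369,44.8792) → (169.5996,33.0011) → (176.3280,22.9314) → (186.3977,16.2030) → (198.2758,13.8403) → (210.1539,16.2030) → (220.2236,22.9314) → (226.9520,33.0011) → (229.3147,44.8792) (closed)

[3] `<path>` regular polygon, #008000→score S468 F1551: (128.6478,169.2050) → (156.4148,162.7008) → (136.8985,141.9060) → (128.6478,169.2050) (closed)

[4] `<path>` open polyline, #008000→score S468 F1551: (269.0600,104.0315) → (163.0393,148.1695) → (225.4945,100.2723)

G21
G90
G0 X226.8374 Y153.3200
M3 S863
G1 X211.7420 Y84.0123 F1422
G1 X283.6581 Y131.8195
G1 X266.7196 Y120.6592
G1 X211.1151 Y32.1962
G1 X184.5239 Y6.7046
G1 X226.8374 Y153.3200
M5
G0 X229.3147 Y44.8792
M3 S863
G1 X226.9520 Y56.7573 F1422
G1 X220.2236 Y66.8270
G1 X210.1539 Y73.5554
G1 X198.2758 Y75.9181
G1 X186.3977 Y73.5554
G1 X176.3280 Y66.8270
G1 X169.5996 Y56.7573
G1 X167.2369 Y44.8792
G1 X169.5996 Y33.0011
G1 X176.3280 Y22.9314
G1 X186.3977 Y16.2030
G1 X198.2758 Y13.8403
G1 X210.1539 Y16.2030
G1 X220.2236 Y22.9314
G1 X226.9520 Y33.0011
G1 X229.3147 Y44.8792
M5
G0 X128.6478 Y169.2050
M3 S468
G1 X156.4148 Y162.7008 F1551
G1 X136.8985 Y141.9060
G1 X128.6478 Y169.2050
M5
G0 X269.0600 Y104.0315
M3 S468
G1 X163.0393 Y148.1695 F1551
G1 X225.4945 Y100.2723
M5
G0 X0.0000 Y0.0000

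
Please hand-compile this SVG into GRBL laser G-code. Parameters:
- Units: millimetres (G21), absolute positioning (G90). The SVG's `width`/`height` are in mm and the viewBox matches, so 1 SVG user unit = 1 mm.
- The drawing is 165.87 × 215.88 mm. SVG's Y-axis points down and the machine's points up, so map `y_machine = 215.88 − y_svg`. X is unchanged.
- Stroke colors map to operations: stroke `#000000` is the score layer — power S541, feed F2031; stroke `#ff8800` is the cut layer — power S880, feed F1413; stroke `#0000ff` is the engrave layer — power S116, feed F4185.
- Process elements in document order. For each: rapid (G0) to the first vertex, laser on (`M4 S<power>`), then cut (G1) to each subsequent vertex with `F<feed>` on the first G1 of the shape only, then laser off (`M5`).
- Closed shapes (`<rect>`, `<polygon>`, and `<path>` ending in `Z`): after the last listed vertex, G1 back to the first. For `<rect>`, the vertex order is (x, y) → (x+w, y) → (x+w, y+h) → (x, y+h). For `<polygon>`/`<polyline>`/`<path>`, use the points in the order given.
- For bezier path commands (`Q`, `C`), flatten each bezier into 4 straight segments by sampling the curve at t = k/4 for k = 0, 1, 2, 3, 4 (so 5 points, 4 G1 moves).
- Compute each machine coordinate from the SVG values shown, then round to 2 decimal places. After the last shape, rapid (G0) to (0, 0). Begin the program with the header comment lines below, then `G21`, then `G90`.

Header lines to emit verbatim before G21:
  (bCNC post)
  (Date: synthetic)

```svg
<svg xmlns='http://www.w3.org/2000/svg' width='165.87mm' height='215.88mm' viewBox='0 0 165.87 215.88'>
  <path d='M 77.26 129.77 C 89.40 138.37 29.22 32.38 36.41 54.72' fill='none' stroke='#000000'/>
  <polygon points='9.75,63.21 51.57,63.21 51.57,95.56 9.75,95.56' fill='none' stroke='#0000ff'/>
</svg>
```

viewBox `0 0 165.87 215.88` with mm width/height → 1 unit = 1 mm. Flip: y_m = 215.88 − y_svg.

**Shape 1** — `<path>` cubic bezier, stroke `#000000` → score (S541, F2031). Control points (SVG): P0=(77.26,129.77), P1=(89.40,138.37), P2=(29.22,32.38), P3=(36.41,54.72); sampled at t=k/4. Machine vertices: (77.26,86.11) → (74.99,97.35) → (58.69,128.79) → (41.47,157.65) → (36.41,161.16). Open path.

**Shape 2** — `<polygon>` rectangle, stroke `#0000ff` → engrave (S116, F4185). Machine vertices: (9.75,152.67) → (51.57,152.67) → (51.57,120.32) → (9.75,120.32) → (9.75,152.67). Closed: final G1 returns to the first vertex.

(bCNC post)
(Date: synthetic)
G21
G90
G0 X77.26 Y86.11
M4 S541
G1 X74.99 Y97.35 F2031
G1 X58.69 Y128.79
G1 X41.47 Y157.65
G1 X36.41 Y161.16
M5
G0 X9.75 Y152.67
M4 S116
G1 X51.57 Y152.67 F4185
G1 X51.57 Y120.32
G1 X9.75 Y120.32
G1 X9.75 Y152.67
M5
G0 X0.00 Y0.00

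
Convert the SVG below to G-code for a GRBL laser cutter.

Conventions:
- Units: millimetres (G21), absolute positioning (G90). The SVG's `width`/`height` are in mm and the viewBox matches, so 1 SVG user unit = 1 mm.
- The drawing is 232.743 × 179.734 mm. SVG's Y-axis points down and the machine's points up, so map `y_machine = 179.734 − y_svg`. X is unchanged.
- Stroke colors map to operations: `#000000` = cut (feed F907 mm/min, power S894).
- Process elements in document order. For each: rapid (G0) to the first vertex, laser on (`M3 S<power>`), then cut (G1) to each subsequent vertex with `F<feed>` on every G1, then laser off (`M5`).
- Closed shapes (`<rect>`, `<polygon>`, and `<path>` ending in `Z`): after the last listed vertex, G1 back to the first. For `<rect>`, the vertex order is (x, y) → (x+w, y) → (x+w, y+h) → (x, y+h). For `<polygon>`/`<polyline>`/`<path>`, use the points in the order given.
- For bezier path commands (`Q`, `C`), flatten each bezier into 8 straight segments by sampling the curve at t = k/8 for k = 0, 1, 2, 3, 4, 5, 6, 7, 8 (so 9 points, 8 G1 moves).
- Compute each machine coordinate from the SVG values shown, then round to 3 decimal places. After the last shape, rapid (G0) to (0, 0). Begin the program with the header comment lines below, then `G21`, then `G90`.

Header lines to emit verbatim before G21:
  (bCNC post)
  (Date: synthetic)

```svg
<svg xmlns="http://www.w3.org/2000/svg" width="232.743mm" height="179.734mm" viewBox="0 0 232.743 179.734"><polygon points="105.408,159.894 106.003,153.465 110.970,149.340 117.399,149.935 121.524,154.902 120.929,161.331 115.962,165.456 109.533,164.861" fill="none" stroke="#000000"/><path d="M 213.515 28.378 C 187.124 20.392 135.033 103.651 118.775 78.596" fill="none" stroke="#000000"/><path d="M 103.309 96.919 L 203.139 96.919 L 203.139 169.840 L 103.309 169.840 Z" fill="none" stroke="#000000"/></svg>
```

viewBox `0 0 232.743 179.734` with mm width/height → 1 unit = 1 mm. Flip: y_m = 179.734 − y_svg.

**Shape 1** — `<polygon>` regular polygon, stroke `#000000` → cut (S894, F907). Machine vertices: (105.408,19.840) → (106.003,26.269) → (110.970,30.394) → (117.399,29.799) → (121.524,24.832) → (120.929,18.403) → (115.962,14.278) → (109.533,14.873) → (105.408,19.840). Closed: final G1 returns to the first vertex.

**Shape 2** — `<path>` cubic bezier, stroke `#000000` → cut (S894, F907). Control points (SVG): P0=(213.515,28.378), P1=(187.124,20.392), P2=(135.033,103.651), P3=(118.775,78.596); sampled at t=k/8. Machine vertices: (213.515,151.356) → (202.534,150.463) → (189.864,143.355) → (176.228,132.370) → (162.345,119.846) → (148.937,108.122) → (136.726,99.538) → (126.431,96.430) → (118.775,101.138). Open path.

**Shape 3** — `<path>` rectangle, stroke `#000000` → cut (S894, F907). Machine vertices: (103.309,82.815) → (203.139,82.815) → (203.139,9.894) → (103.309,9.894) → (103.309,82.815). Closed: final G1 returns to the first vertex.

(bCNC post)
(Date: synthetic)
G21
G90
G0 X105.408 Y19.840
M3 S894
G1 X106.003 Y26.269 F907
G1 X110.970 Y30.394 F907
G1 X117.399 Y29.799 F907
G1 X121.524 Y24.832 F907
G1 X120.929 Y18.403 F907
G1 X115.962 Y14.278 F907
G1 X109.533 Y14.873 F907
G1 X105.408 Y19.840 F907
M5
G0 X213.515 Y151.356
M3 S894
G1 X202.534 Y150.463 F907
G1 X189.864 Y143.355 F907
G1 X176.228 Y132.370 F907
G1 X162.345 Y119.846 F907
G1 X148.937 Y108.122 F907
G1 X136.726 Y99.538 F907
G1 X126.431 Y96.430 F907
G1 X118.775 Y101.138 F907
M5
G0 X103.309 Y82.815
M3 S894
G1 X203.139 Y82.815 F907
G1 X203.139 Y9.894 F907
G1 X103.309 Y9.894 F907
G1 X103.309 Y82.815 F907
M5
G0 X0.000 Y0.000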